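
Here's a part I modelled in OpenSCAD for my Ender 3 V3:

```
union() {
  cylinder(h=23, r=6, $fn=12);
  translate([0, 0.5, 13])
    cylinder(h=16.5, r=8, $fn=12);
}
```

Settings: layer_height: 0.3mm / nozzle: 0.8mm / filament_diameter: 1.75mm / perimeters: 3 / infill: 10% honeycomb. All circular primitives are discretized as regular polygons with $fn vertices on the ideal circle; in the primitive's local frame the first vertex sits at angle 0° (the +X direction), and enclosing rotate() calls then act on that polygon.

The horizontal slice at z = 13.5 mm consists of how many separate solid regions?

1

At z = 13.5 mm: the r=6 cylinder gives a regular 12-gon of circumradius 6 (constant along its height); the r=8 cylinder at (0, 0.5) contributes a regular 12-gon of circumradius 8; Taking the union: the r=6 cylinder lies entirely inside the r=8 cylinder at (0, 0.5), so the union is just the r=8 cylinder at (0, 0.5) — 1 connected region. The result has 1 disconnected region.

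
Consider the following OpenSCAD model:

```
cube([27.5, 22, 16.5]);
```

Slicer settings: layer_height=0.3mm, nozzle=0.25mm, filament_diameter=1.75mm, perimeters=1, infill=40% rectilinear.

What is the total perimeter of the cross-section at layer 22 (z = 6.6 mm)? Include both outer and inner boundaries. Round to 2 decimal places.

At z = 6.6 mm: the 27.5×22 cube contributes its full rectangle (perimeter 99.00 mm). Overall, the cross-section is a single solid region. Total boundary length (outer) = 99.00 mm.

99.00 mm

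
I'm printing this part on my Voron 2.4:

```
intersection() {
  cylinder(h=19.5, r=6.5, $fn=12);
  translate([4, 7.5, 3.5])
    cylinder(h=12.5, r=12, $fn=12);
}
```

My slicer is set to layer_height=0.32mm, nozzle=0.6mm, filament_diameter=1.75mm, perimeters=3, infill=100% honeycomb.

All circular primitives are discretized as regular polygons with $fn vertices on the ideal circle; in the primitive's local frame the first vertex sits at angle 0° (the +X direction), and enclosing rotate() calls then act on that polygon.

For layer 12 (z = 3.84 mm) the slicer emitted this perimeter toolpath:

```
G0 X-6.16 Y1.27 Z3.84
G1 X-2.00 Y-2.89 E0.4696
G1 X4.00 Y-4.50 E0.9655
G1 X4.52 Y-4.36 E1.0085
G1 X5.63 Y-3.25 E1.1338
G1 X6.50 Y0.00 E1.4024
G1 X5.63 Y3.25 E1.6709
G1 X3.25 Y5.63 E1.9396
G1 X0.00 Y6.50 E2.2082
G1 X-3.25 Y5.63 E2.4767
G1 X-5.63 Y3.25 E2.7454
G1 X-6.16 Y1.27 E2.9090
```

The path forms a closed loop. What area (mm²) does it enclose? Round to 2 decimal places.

96.65 mm²

Apply the shoelace formula to the sequence of (X, Y) vertices; enclosed area = 96.65 mm².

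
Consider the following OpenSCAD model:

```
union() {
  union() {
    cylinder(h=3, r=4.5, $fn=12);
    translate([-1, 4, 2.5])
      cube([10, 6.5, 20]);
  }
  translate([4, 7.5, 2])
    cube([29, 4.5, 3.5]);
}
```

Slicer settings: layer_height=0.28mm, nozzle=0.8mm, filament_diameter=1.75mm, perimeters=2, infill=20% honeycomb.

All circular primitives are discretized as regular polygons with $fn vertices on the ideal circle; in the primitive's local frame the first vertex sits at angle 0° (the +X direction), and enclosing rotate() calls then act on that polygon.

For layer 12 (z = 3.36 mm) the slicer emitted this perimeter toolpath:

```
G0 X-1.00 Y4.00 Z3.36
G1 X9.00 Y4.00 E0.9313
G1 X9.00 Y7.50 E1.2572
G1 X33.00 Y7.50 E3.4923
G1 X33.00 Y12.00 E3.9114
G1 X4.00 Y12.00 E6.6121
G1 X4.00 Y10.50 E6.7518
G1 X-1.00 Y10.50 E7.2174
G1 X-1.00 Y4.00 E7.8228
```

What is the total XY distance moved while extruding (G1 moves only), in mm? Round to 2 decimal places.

84.00 mm

Sum the Euclidean lengths of each G1 segment: total = 84.00 mm.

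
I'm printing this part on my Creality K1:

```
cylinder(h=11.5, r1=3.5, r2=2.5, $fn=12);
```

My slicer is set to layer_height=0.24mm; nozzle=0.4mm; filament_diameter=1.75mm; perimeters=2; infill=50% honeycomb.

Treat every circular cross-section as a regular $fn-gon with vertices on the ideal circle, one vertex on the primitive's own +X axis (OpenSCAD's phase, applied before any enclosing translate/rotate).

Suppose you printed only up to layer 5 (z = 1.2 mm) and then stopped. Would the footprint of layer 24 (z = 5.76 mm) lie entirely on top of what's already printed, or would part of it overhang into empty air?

Compare the two slices. At z = 1.2: the cone (r1=3.5→r2=2.5) has section circumradius 3.396 here — a regular 12-gon (area = (12/2)·3.396²·sin(360°/12) = 34.59 mm²). At z = 5.76: the cone contributes a regular 12-gon of circumradius 2.999 (interpolated between r1=3.5 and r2=2.5 at t=0.501) (area = (12/2)·2.999²·sin(360°/12) = 26.98 mm²). Checking containment: the cross-section at z = 5.76 is a subset of the cross-section at z = 1.2.

entirely on top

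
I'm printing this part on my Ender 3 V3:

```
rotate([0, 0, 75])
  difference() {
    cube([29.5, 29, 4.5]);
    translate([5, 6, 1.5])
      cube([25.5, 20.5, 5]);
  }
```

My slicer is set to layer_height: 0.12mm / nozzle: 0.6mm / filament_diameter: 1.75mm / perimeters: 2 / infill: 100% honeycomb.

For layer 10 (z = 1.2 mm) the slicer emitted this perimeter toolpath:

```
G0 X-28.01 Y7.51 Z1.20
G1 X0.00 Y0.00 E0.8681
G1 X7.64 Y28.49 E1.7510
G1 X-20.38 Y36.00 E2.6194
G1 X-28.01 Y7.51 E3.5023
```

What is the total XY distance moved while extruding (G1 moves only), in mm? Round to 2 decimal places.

117.00 mm

Sum the Euclidean lengths of each G1 segment: total = 117.00 mm.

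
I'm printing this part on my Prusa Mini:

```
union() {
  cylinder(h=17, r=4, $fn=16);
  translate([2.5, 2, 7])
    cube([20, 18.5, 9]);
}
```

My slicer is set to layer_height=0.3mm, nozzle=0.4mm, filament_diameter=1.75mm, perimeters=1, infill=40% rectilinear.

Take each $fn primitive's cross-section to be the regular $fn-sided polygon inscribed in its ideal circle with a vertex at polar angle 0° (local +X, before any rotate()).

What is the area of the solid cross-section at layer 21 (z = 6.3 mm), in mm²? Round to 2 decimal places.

At z = 6.3 mm: the cylinder: section is a regular 16-gon, circumradius r=4 (area = (16/2)·4.000²·sin(360°/16) = 48.98 mm²); the cube at (2.5, 2) is absent (z outside [7, 16]); Merging all regions: only the r=4 cylinder is present, so the union is just that shape — area = 48.98 mm². Overall, the cross-section is a single solid region. Net area = 48.98 mm².

48.98 mm²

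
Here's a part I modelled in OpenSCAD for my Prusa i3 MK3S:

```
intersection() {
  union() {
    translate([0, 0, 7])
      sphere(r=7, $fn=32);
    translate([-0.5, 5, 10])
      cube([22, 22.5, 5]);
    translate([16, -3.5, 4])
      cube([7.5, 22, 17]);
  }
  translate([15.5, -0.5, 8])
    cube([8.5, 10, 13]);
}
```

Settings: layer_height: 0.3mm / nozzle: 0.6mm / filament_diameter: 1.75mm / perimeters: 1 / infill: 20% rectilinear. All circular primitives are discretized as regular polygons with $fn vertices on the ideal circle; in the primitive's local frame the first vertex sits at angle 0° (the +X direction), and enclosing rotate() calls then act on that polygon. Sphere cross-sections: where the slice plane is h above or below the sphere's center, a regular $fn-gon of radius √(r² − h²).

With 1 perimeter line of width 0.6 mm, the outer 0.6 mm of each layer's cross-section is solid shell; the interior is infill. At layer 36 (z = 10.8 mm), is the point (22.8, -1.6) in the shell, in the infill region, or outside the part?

At z = 10.8 mm: the sphere: section is a regular 32-gon, circumradius = √(r²−h²) = √(7²−3.8²) = 5.879; the cube at (-0.5, 5) is present — its section is the full 22×22.5 rectangle; the cube at (16, -3.5) is present — its section is the full 7.5×22 rectangle; Combining (union): the regions partially overlap (shared area 76.45 mm²), so overlapping operands fuse into one piece — 1 connected region; the cube at (15.5, -0.5) is present — its section is the full 8.5×10 rectangle; After intersecting: the 8.5×10 cube at (15.5, -0.5) partially overlaps that combined region; clipping to the common part keeps 77.25 mm² — 1 connected region. Overall, the cross-section is a single solid region. The nearest boundary edge runs (23.50, -0.50)→(16.00, -0.50); distance from the point to it = 1.10 mm. The point is not inside any of the regions above, so it lies outside the cross-section (1.10 mm from the nearest boundary).

outside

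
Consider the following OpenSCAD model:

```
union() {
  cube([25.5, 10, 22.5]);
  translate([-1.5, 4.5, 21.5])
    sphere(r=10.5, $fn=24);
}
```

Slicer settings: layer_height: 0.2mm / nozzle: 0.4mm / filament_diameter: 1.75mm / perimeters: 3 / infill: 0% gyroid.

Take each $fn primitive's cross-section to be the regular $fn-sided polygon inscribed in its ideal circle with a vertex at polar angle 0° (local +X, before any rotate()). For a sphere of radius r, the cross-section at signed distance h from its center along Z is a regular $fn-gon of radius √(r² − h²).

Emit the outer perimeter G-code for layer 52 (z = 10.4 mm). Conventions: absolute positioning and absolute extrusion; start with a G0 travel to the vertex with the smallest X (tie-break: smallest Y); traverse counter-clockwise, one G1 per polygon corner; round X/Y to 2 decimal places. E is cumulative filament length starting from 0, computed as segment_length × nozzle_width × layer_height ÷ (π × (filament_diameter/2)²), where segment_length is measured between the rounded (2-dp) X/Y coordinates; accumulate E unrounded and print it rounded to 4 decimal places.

At z = 10.4 mm: the cube (footprint 25.5×10) is included at this height; the sphere at (-1.5, 4.5) is absent (|z−center|=11.100 > r=10.5); Taking the union: only the 25.5×10 cube is present, so the union is just that shape — 1 connected region. The outline is a single polygon with 4 vertices. Extrusion per mm of travel: 0.4 × 0.2 / (π × 0.875²) = 0.033260. Accumulating E over each segment gives final E = 2.3615.

G0 X0.00 Y0.00 Z10.40
G1 X25.50 Y0.00 E0.8481
G1 X25.50 Y10.00 E1.1807
G1 X0.00 Y10.00 E2.0289
G1 X0.00 Y0.00 E2.3615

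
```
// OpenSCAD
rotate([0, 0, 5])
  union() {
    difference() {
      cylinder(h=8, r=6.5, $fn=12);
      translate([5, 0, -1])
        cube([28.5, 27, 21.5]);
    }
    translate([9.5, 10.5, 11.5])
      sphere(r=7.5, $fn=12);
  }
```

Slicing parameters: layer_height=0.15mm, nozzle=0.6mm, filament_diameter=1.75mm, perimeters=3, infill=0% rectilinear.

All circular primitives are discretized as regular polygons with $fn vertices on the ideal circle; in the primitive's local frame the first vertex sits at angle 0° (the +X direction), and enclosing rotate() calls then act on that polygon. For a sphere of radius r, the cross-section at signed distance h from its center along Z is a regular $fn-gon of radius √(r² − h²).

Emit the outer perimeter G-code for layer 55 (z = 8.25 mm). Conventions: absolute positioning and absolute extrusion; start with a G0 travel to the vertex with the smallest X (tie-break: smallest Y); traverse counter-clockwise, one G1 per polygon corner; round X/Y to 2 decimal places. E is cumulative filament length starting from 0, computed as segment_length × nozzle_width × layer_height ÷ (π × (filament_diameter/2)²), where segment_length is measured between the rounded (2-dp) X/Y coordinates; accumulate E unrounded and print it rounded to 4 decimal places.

G0 X1.82 Y10.70 Z8.25
G1 X3.01 Y7.41 E0.1309
G1 X5.69 Y5.16 E0.2618
G1 X9.14 Y4.55 E0.3929
G1 X12.43 Y5.75 E0.5240
G1 X14.67 Y8.43 E0.6547
G1 X15.28 Y11.88 E0.7858
G1 X14.09 Y15.16 E0.9163
G1 X11.41 Y17.41 E1.0473
G1 X7.96 Y18.02 E1.1783
G1 X4.67 Y16.82 E1.3094
G1 X2.42 Y14.14 E1.4403
G1 X1.82 Y10.70 E1.5710

At z = 8.25 mm: the cylinder does not reach this height (z outside [0, 8]); the cube at (5, 0) (footprint 28.5×27) is included at this height; Taking the first minus the rest: the first operand is absent here, so nothing remains; the sphere at (9.5, 10.5): section is a regular 12-gon, circumradius = √(r²−h²) = √(7.5²−3.25²) = 6.759; Merging all regions: only the r=7.5 sphere at (9.5, 10.5) is present, so the union is just that shape — 1 connected region; (whole slice rotated 5° about Z — lengths, areas and connectivity unchanged). The outline is a single polygon with 12 vertices. Extrusion per mm of travel: 0.6 × 0.15 / (π × 0.875²) = 0.037418. Accumulating E over each segment gives final E = 1.5710.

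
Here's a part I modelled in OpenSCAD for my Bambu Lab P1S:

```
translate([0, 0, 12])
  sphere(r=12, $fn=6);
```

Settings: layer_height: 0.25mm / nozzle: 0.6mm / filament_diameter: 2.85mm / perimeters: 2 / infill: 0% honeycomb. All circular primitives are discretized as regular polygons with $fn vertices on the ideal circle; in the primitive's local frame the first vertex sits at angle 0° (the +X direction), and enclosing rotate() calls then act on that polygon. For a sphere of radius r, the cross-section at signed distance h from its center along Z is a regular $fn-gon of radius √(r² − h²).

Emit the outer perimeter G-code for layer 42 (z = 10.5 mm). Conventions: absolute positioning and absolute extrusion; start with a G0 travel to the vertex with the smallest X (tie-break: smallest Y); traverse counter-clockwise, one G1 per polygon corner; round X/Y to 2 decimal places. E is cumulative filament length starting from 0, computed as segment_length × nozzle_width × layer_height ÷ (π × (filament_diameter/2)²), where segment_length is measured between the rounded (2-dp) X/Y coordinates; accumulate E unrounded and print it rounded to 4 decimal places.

At z = 10.5 mm: the r=12 sphere slices to a regular 6-gon of circumradius 11.906 (√(r²−h²) with h=1.5 from center). The outline is a single polygon with 6 vertices. Extrusion per mm of travel: 0.6 × 0.25 / (π × 1.425²) = 0.023513. Accumulating E over each segment gives final E = 1.6797.

G0 X-11.91 Y0.00 Z10.50
G1 X-5.95 Y-10.31 E0.2800
G1 X5.95 Y-10.31 E0.5598
G1 X11.91 Y0.00 E0.8398
G1 X5.95 Y10.31 E1.1198
G1 X-5.95 Y10.31 E1.3997
G1 X-11.91 Y0.00 E1.6797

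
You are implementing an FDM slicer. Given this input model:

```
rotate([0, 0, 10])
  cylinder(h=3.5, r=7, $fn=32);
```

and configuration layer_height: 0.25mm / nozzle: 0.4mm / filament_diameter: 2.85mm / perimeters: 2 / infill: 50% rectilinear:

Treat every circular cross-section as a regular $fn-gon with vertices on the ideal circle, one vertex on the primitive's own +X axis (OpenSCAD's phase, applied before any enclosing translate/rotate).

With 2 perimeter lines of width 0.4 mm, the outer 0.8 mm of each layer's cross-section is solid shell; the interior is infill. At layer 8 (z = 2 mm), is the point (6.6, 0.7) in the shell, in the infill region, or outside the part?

shell

At z = 2 mm: the r=7 cylinder gives a regular 32-gon of circumradius 7 (constant along its height); (rotated 10° about Z; rotation is an isometry so areas/perimeters/island counts are preserved). Overall, the cross-section is a single solid region. Undo the 10° rotation: the query point maps to (6.621, -0.457) in the un-rotated model frame. The nearest boundary edge runs (6.87, -1.37)→(7.00, 0.00); distance from the point to it = 0.33 mm. The point is inside the cross-section, 0.33 mm from the nearest boundary — within the 0.8 mm shell band (2 × 0.4).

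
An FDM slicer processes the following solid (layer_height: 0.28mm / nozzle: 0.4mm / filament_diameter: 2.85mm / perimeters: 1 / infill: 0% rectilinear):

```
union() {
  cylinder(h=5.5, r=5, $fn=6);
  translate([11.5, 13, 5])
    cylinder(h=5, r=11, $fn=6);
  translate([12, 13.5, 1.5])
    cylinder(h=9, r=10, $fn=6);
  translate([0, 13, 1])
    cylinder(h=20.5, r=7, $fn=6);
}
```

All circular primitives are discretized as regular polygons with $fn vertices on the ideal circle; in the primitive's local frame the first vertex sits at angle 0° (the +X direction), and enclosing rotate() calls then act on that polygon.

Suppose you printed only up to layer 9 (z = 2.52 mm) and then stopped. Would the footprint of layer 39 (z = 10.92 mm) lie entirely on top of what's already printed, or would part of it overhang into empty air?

entirely on top

Compare the two slices. At z = 2.52: the cylinder: section is a regular 6-gon, circumradius r=5 (area = (6/2)·5.000²·sin(360°/6) = 64.95 mm²); the cylinder at (11.5, 13) does not reach this height (z outside [5, 10]); the r=10 cylinder at (12, 13.5) gives a regular 6-gon of circumradius 10 (constant along its height) (area = (6/2)·10.000²·sin(360°/6) = 259.81 mm²); the r=7 cylinder at (0, 13) gives a regular 6-gon of circumradius 7 (constant along its height) (area = (6/2)·7.000²·sin(360°/6) = 127.31 mm²); Combining (union): the regions partially overlap — summed areas 452.07 mm² minus the doubly-counted overlap 21.58 mm² gives 430.49 mm² — area = 430.49 mm². At z = 10.92: the cylinder is not intersected at this z (z outside [0, 5.5]); the cylinder at (11.5, 13) does not reach this height (z outside [5, 10]); the cylinder at (12, 13.5) is absent (z outside [1.5, 10.5]); the r=7 cylinder at (0, 13) gives a regular 6-gon of circumradius 7 (constant along its height) (area = (6/2)·7.000²·sin(360°/6) = 127.31 mm²); Merging all regions: only the r=7 cylinder at (0, 13) is present, so the union is just that shape — area = 127.31 mm². Checking containment: the cross-section at z = 10.92 is a subset of the cross-section at z = 2.52.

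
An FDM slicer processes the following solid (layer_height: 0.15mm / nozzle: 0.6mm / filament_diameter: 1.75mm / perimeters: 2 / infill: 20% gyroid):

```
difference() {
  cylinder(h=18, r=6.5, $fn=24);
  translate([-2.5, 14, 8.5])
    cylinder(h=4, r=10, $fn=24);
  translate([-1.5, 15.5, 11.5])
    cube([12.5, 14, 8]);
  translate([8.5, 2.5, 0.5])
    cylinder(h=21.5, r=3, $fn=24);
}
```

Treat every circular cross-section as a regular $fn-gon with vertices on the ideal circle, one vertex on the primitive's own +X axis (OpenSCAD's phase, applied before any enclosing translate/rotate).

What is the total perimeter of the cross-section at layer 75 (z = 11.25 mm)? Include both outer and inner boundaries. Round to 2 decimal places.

40.46 mm

At z = 11.25 mm: the r=6.5 cylinder gives a regular 24-gon of circumradius 6.5 (constant along its height) (perimeter = 2·24·6.500·sin(180°/24) = 40.72 mm); the r=10 cylinder at (-2.5, 14) contributes a regular 24-gon of circumradius 10 (perimeter = 2·24·10.000·sin(180°/24) = 62.65 mm); the cube at (-1.5, 15.5) does not reach this height (z outside [11.5, 19.5]); the r=3 cylinder at (8.5, 2.5) contributes a regular 24-gon of circumradius 3 (perimeter = 2·24·3.000·sin(180°/24) = 18.80 mm); After the difference (first − rest): starting from the r=6.5 cylinder, the r=10 cylinder at (-2.5, 14) partially overlaps it — only the 11.76 mm² overlap (of its 310.58 mm²) is removed, clipping the outline; the r=3 cylinder at (8.5, 2.5) partially overlaps it — only the 1.18 mm² overlap (of its 27.95 mm²) is removed, clipping the outline — boundary = 40.46 mm. Overall, the cross-section is a single solid region. Total boundary length (outer) = 40.46 mm.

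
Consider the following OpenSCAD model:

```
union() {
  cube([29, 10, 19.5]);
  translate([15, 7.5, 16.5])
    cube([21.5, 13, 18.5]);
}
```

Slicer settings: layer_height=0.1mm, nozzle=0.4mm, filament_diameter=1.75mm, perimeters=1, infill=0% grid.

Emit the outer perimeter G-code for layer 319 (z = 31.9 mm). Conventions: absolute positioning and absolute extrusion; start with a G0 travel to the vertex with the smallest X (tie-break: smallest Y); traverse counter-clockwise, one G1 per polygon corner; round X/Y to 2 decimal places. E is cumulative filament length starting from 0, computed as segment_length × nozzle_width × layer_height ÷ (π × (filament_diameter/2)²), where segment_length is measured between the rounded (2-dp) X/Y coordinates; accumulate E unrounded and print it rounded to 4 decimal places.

At z = 31.9 mm: the cube is absent (z outside [0, 19.5]); the cube at (15, 7.5) is present — its section is the full 21.5×13 rectangle; Combining (union): only the 21.5×13 cube at (15, 7.5) is present, so the union is just that shape — 1 connected region. The outline is a single polygon with 4 vertices. Extrusion per mm of travel: 0.4 × 0.1 / (π × 0.875²) = 0.016630. Accumulating E over each segment gives final E = 1.1475.

G0 X15.00 Y7.50 Z31.90
G1 X36.50 Y7.50 E0.3575
G1 X36.50 Y20.50 E0.5737
G1 X15.00 Y20.50 E0.9313
G1 X15.00 Y7.50 E1.1475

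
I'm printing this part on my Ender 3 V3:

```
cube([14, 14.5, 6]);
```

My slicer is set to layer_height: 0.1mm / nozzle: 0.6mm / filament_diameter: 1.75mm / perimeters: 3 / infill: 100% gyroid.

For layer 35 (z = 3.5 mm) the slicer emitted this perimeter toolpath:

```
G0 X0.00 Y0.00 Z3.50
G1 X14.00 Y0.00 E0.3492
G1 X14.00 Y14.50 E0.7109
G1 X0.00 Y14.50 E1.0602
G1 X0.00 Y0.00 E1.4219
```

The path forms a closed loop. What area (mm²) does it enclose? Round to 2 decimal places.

Apply the shoelace formula to the sequence of (X, Y) vertices; enclosed area = 203.00 mm².

203.00 mm²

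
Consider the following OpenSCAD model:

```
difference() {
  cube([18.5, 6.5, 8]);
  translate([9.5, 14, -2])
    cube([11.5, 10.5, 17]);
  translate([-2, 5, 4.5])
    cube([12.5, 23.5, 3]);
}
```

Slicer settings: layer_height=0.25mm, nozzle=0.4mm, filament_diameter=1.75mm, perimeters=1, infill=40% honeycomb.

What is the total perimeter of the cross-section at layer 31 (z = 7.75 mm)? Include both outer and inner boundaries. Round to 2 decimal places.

50.00 mm

At z = 7.75 mm: the cube (footprint 18.5×6.5) is included at this height (perimeter 50.00 mm); the 11.5×10.5 cube at (9.5, 14) contributes its full rectangle (perimeter 44.00 mm); the cube at (-2, 5) is absent (z outside [4.5, 7.5]); Subtracting the remaining from the first: starting from the 18.5×6.5 cube, the 11.5×10.5 cube at (9.5, 14) misses the remaining region (no effect) — boundary = 50.00 mm. Overall, the cross-section is a single solid region. Total boundary length (outer) = 50.00 mm.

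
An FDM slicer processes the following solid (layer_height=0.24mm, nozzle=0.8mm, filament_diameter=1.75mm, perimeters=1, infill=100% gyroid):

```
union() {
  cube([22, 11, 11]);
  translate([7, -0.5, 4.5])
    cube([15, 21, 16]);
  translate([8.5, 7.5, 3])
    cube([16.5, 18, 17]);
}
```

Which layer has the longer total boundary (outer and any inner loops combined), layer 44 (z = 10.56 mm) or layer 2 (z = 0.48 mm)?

layer 44 (z = 10.56 mm)

Layer 44 (z = 10.56): the cube (footprint 22×11) is included at this height (perimeter 66.00 mm); the cube at (7, -0.5) (footprint 15×21) is included at this height (perimeter 72.00 mm); the cube at (8.5, 7.5) (footprint 16.5×18) is included at this height (perimeter 69.00 mm); Taking the union: the regions partially overlap (shared area 340.50 mm²), so the edge portions inside another operand are dropped and the merged outline is re-measured after clipping — boundary = 102.00 mm. So its perimeter = 102.00 mm. Layer 2 (z = 0.48): the cube (footprint 22×11) is included at this height (perimeter 66.00 mm); the cube at (7, -0.5) does not reach this height (z outside [4.5, 20.5]); the cube at (8.5, 7.5) does not reach this height (z outside [3, 20]); Taking the union: only the 22×11 cube is present, so the union is just that shape — boundary = 66.00 mm. So its perimeter = 66.00 mm. Layer 44 is larger (102.00 vs 66.00 mm).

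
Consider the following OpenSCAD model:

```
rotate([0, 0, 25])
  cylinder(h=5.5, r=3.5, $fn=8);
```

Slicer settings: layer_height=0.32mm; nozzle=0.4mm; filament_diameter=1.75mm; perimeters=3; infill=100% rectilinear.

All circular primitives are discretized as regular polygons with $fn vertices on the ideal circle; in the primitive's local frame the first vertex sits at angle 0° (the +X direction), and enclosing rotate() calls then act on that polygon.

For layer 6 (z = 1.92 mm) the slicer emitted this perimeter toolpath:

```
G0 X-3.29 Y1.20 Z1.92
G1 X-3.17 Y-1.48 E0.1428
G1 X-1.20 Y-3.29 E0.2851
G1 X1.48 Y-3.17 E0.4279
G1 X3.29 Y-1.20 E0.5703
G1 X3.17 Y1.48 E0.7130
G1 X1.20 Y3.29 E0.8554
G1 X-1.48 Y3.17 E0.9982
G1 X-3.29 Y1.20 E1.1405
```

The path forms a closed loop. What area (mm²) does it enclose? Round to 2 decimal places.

Apply the shoelace formula to the sequence of (X, Y) vertices; enclosed area = 34.65 mm².

34.65 mm²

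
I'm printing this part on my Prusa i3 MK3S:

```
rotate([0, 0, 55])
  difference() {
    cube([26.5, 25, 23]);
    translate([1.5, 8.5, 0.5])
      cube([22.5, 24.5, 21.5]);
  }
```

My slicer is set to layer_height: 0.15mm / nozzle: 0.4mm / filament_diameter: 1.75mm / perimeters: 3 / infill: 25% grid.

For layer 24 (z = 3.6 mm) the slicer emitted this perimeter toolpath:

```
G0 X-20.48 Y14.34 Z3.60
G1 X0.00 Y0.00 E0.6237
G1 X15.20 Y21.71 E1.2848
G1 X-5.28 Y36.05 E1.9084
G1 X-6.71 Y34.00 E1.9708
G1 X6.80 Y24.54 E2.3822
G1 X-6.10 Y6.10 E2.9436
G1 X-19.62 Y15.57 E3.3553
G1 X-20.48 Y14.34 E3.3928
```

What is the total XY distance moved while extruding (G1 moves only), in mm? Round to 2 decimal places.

136.01 mm

Sum the Euclidean lengths of each G1 segment: total = 136.01 mm.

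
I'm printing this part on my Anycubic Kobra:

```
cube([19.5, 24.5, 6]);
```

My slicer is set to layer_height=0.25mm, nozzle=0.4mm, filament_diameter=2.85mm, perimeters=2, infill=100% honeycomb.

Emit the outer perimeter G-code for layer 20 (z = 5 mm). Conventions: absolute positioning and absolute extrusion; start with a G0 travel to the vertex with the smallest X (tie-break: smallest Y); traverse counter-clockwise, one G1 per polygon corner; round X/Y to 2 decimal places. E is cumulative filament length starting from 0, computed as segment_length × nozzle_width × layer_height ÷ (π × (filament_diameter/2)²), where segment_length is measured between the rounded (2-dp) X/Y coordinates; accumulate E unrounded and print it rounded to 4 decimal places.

G0 X0.00 Y0.00 Z5.00
G1 X19.50 Y0.00 E0.3057
G1 X19.50 Y24.50 E0.6897
G1 X0.00 Y24.50 E0.9954
G1 X0.00 Y0.00 E1.3794

At z = 5 mm: the cube is present — its section is the full 19.5×24.5 rectangle. The outline is a single polygon with 4 vertices. Extrusion per mm of travel: 0.4 × 0.25 / (π × 1.425²) = 0.015675. Accumulating E over each segment gives final E = 1.3794.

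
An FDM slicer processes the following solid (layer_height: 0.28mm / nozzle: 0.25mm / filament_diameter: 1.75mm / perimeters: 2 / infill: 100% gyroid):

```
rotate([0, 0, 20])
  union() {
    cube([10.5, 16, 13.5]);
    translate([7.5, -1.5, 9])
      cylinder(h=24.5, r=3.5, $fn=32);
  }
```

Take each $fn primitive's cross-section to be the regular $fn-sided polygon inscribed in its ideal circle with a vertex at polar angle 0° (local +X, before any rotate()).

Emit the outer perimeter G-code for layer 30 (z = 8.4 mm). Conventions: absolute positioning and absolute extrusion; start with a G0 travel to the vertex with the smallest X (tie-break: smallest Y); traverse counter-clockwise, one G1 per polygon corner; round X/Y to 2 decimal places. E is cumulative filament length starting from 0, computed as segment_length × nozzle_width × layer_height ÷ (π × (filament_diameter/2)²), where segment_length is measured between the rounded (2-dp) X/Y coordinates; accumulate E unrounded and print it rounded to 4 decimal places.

G0 X-5.47 Y15.04 Z8.40
G1 X0.00 Y0.00 E0.4658
G1 X9.87 Y3.59 E0.7714
G1 X4.39 Y18.63 E1.2373
G1 X-5.47 Y15.04 E1.5426

At z = 8.4 mm: the 10.5×16 cube contributes its full rectangle; the cylinder at (7.5, -1.5) is not intersected at this z (z outside [9, 33.5]); Merging all regions: only the 10.5×16 cube is present, so the union is just that shape — 1 connected region; (rotated 20° about Z; rotation is an isometry so areas/perimeters/island counts are preserved). The outline is a single polygon with 4 vertices. Extrusion per mm of travel: 0.25 × 0.28 / (π × 0.875²) = 0.029103. Accumulating E over each segment gives final E = 1.5426.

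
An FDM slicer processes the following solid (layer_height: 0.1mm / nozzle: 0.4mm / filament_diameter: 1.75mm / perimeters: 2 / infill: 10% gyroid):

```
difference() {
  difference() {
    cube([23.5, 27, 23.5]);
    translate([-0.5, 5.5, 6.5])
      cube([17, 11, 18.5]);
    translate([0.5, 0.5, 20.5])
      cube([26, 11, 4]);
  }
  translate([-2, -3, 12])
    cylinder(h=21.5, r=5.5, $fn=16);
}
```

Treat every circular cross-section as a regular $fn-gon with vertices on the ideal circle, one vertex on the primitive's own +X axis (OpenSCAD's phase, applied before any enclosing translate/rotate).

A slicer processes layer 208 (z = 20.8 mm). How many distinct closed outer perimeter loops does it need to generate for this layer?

3

At z = 20.8 mm: the 23.5×27 cube contributes its full rectangle; the cube at (-0.5, 5.5) (footprint 17×11) is included at this height; the 26×11 cube at (0.5, 0.5) contributes its full rectangle; After the difference (first − rest): starting from the 23.5×27 cube, the 17×11 cube at (-0.5, 5.5) partially overlaps it — only the 181.50 mm² overlap (of its 187.00 mm²) is removed, clipping the outline; the 26×11 cube at (0.5, 0.5) partially overlaps it — only the 157.00 mm² overlap (of its 286.00 mm²) is removed, clipping the outline — 2 connected regions; the r=5.5 cylinder at (-2, -3) gives a regular 16-gon of circumradius 5.5 (constant along its height); Taking the first minus the rest: starting from that combined region, the r=5.5 cylinder at (-2, -3) partially overlaps it — only the 1.90 mm² overlap (of its 92.61 mm²) is removed, clipping the outline — 3 connected regions. The result has 3 disconnected regions.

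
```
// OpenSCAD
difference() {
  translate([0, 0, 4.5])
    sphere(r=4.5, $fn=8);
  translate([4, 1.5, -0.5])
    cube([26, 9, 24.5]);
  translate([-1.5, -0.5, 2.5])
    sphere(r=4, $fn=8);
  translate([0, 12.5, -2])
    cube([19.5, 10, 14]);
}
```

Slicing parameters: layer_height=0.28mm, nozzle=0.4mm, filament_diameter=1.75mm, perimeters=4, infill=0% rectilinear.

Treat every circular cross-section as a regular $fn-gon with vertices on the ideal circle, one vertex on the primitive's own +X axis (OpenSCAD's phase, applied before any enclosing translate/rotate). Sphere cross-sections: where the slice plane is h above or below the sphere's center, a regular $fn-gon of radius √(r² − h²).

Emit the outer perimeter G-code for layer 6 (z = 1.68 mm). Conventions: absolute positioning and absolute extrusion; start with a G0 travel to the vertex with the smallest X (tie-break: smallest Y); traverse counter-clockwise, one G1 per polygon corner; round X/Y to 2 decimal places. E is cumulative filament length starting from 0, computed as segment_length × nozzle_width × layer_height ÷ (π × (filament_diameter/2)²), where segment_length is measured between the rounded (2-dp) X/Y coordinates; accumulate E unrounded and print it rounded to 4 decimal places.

G0 X-0.86 Y3.15 Z1.68
G1 X1.27 Y2.27 E0.1073
G1 X2.42 Y-0.50 E0.2470
G1 X1.41 Y-2.92 E0.3691
G1 X2.48 Y-2.48 E0.4229
G1 X3.51 Y0.00 E0.5480
G1 X2.48 Y2.48 E0.6730
G1 X0.00 Y3.51 E0.7981
G1 X-0.86 Y3.15 E0.8415

At z = 1.68 mm: the sphere: section is a regular 8-gon, circumradius = √(r²−h²) = √(4.5²−2.82²) = 3.507; the cube at (4, 1.5) (footprint 26×9) is included at this height; the r=4 sphere at (-1.5, -0.5) slices to a regular 8-gon of circumradius 3.915 (√(r²−h²) with h=0.82 from center); the 19.5×10 cube at (0, 12.5) contributes its full rectangle; After the difference (first − rest): starting from the r=4.5 sphere, the 26×9 cube at (4, 1.5) misses the remaining region (no effect); the r=4 sphere at (-1.5, -0.5) partially overlaps it — only the 27.56 mm² overlap (of its 43.35 mm²) is removed, clipping the outline; the 19.5×10 cube at (0, 12.5) misses the remaining region (no effect) — 1 connected region. The outline is a single polygon with 8 vertices. Extrusion per mm of travel: 0.4 × 0.28 / (π × 0.875²) = 0.046564. Accumulating E over each segment gives final E = 0.8415.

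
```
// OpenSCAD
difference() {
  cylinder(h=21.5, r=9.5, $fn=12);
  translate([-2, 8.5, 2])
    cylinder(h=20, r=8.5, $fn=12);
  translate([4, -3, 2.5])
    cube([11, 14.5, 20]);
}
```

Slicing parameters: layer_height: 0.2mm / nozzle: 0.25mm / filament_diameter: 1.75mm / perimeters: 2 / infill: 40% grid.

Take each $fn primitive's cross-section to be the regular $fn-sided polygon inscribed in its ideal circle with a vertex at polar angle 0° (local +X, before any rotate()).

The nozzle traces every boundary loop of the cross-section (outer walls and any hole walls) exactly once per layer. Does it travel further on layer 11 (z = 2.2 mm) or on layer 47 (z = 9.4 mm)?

Layer 11 (z = 2.2): the r=9.5 cylinder contributes a regular 12-gon of circumradius 9.5 (perimeter = 2·12·9.500·sin(180°/12) = 59.01 mm); the r=8.5 cylinder at (-2, 8.5) gives a regular 12-gon of circumradius 8.5 (constant along its height) (perimeter = 2·12·8.500·sin(180°/12) = 52.80 mm); the cube at (4, -3) does not reach this height (z outside [2.5, 22.5]); Taking the first minus the rest: starting from the r=9.5 cylinder, the r=8.5 cylinder at (-2, 8.5) partially overlaps it — only the 95.66 mm² overlap (of its 216.75 mm²) is removed, clipping the outline — boundary = 60.29 mm. So its perimeter = 60.29 mm. Layer 47 (z = 9.4): the r=9.5 cylinder gives a regular 12-gon of circumradius 9.5 (constant along its height) (perimeter = 2·12·9.500·sin(180°/12) = 59.01 mm); the r=8.5 cylinder at (-2, 8.5) contributes a regular 12-gon of circumradius 8.5 (perimeter = 2·12·8.500·sin(180°/12) = 52.80 mm); the cube at (4, -3) is present — its section is the full 11×14.5 rectangle (perimeter 51.00 mm); After the difference (first − rest): starting from the r=9.5 cylinder, the r=8.5 cylinder at (-2, 8.5) partially overlaps it — only the 95.66 mm² overlap (of its 216.75 mm²) is removed, clipping the outline; the 11×14.5 cube at (4, -3) partially overlaps it — only the 39.70 mm² overlap (of its 159.50 mm²) is removed, clipping the outline — boundary = 55.13 mm. So its perimeter = 55.13 mm. Layer 11 is larger (60.29 vs 55.13 mm).

layer 11 (z = 2.2 mm)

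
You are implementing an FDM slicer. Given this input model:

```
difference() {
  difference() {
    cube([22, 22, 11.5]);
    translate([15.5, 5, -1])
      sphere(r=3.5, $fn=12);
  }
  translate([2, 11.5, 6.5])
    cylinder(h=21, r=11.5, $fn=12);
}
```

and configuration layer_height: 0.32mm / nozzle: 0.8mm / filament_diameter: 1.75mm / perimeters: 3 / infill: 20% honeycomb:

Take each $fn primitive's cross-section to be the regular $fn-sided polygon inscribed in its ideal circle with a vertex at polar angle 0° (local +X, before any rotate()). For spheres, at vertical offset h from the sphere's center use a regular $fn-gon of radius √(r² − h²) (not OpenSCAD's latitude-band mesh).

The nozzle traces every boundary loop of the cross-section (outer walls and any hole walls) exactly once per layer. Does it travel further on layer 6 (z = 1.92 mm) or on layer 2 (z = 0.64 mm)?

Layer 6 (z = 1.92): the cube is present — its section is the full 22×22 rectangle (perimeter 88.00 mm); the r=3.5 sphere at (15.5, 5) contributes a regular 12-gon of circumradius √(3.5²−2.92²) = 1.930 (perimeter = 2·12·1.930·sin(180°/12) = 11.99 mm); After the difference (first − rest): starting from the 22×22 cube, the r=3.5 sphere at (15.5, 5) lies wholly inside it (removes its full 11.17 mm² and its 11.99 mm outline becomes a hole wall) — boundary (outer + 1 inner loop) = 99.99 mm; the cylinder at (2, 11.5) is absent (z outside [6.5, 27.5]); Subtracting the remaining from the first: none of the subtracted shapes is present at this height, so the result so far is unchanged — boundary (outer + 1 inner loop) = 99.99 mm. So its perimeter = 99.99 mm. Layer 2 (z = 0.64): the cube is present — its section is the full 22×22 rectangle (perimeter 88.00 mm); the r=3.5 sphere at (15.5, 5) contributes a regular 12-gon of circumradius √(3.5²−1.64²) = 3.092 (perimeter = 2·12·3.092·sin(180°/12) = 19.21 mm); After the difference (first − rest): starting from the 22×22 cube, the r=3.5 sphere at (15.5, 5) lies wholly inside it (removes its full 28.68 mm² and its 19.21 mm outline becomes a hole wall) — boundary (outer + 1 inner loop) = 107.21 mm; the cylinder at (2, 11.5) does not reach this height (z outside [6.5, 27.5]); After the difference (first − rest): none of the subtracted shapes is present at this height, so the result so far is unchanged — boundary (outer + 1 inner loop) = 107.21 mm. So its perimeter = 107.21 mm. Layer 2 is larger (107.21 vs 99.99 mm).

layer 2 (z = 0.64 mm)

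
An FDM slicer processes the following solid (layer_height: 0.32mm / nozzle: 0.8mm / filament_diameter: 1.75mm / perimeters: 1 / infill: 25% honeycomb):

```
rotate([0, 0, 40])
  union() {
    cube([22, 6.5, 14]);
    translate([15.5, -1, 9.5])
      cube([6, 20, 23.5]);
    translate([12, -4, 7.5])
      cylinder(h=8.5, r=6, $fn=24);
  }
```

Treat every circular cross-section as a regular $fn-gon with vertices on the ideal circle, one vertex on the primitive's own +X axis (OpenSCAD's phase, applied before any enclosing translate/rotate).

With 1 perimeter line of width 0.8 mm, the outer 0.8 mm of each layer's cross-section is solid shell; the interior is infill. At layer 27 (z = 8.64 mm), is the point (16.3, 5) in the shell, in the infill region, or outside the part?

At z = 8.64 mm: the 22×6.5 cube contributes its full rectangle; the cube at (15.5, -1) is absent (z outside [9.5, 33]); the r=6 cylinder at (12, -4) gives a regular 24-gon of circumradius 6 (constant along its height); Combining (union): the regions partially overlap (shared area 12.06 mm²), so overlapping operands fuse into one piece — 1 connected region; (whole slice rotated 40° about Z — lengths, areas and connectivity unchanged). Overall, the cross-section is a single solid region. Undo the 40° rotation: the query point maps to (15.700, -6.647) in the un-rotated model frame. The nearest boundary edge runs (17.20, -7.00)→(16.24, -8.24); distance from the point to it = 1.40 mm. The point is inside the cross-section and 1.40 mm from the nearest boundary — more than the 0.8 mm shell width (1 × 0.8), so it's in the infill interior.

infill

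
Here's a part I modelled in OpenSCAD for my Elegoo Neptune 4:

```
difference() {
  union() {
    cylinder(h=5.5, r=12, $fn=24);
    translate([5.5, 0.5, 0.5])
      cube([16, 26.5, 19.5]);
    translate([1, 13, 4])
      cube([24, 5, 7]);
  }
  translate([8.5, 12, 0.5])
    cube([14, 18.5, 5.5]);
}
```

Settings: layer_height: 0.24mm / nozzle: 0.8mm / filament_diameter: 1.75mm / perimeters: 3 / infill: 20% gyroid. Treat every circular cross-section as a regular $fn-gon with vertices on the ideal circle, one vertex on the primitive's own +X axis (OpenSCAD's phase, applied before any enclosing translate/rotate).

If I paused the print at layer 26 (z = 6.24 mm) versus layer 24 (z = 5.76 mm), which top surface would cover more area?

Layer 26 (z = 6.24): the cylinder does not reach this height (z outside [0, 5.5]); the 16×26.5 cube at (5.5, 0.5) contributes its full rectangle (area 424.00 mm²); the 24×5 cube at (1, 13) contributes its full rectangle (area 120.00 mm²); Combining (union): the regions partially overlap — summed areas 544.00 mm² minus the doubly-counted overlap 80.00 mm² gives 464.00 mm² — area = 464.00 mm²; the cube at (8.5, 12) is absent (z outside [0.5, 6]); Taking the first minus the rest: none of the subtracted shapes is present at this height, so that combined region is unchanged — area = 464.00 mm². So its area = 464.00 mm². Layer 24 (z = 5.76): the cylinder is not intersected at this z (z outside [0, 5.5]); the 16×26.5 cube at (5.5, 0.5) contributes its full rectangle (area 424.00 mm²); the cube at (1, 13) is present — its section is the full 24×5 rectangle (area 120.00 mm²); Merging all regions: the regions partially overlap — summed areas 544.00 mm² minus the doubly-counted overlap 80.00 mm² gives 464.00 mm² — area = 464.00 mm²; the 14×18.5 cube at (8.5, 12) contributes its full rectangle (area 259.00 mm²); Subtracting the remaining from the first: starting from that combined region (464.00 mm²), the 14×18.5 cube at (8.5, 12) partially overlaps it — only the 200.00 mm² overlap (of its 259.00 mm²) is removed, clipping the outline — area = 264.00 mm². So its area = 264.00 mm². Layer 26 is larger (464.00 vs 264.00 mm²).

layer 26 (z = 6.24 mm)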